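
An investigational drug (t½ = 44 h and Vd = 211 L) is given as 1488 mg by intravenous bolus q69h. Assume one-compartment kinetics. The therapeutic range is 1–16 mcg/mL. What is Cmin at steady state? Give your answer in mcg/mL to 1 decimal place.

3.6 mcg/mL

τ/t½ = 69/44 ≈ 1.5682, so fraction remaining f = (1/2)^(69/44) ≈ 0.3372.
At steady state, accumulation factor R = 1/(1 − e^(−kτ)) ≈ 1.5088.
Single-dose peak C₀ = D/Vd = 1488/211 ≈ 7.052 mcg/mL.
Steady-state peak Cmax,ss = C₀·R ≈ 7.052 × 1.5088 ≈ 10.640 mcg/mL.
One interval later, Cmin,ss = Cmax,ss·e^(−kτ) ≈ 10.640 × 0.3372 ≈ 3.588 mcg/mL.
Trough 3.6 mcg/mL vs MEC 1 mcg/mL: adequate.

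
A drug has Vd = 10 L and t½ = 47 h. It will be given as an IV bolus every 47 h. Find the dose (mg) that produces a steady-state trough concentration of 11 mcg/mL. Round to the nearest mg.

110 mg

τ/t½ = 47/47 ≈ 1, so f = (1/2)^(47/47) ≈ 0.500000.
Cmin,ss = (D/Vd)·f/(1−f), so D = Cmin,ss·Vd·(1−f)/f.
D = 11 × 10 × (1−f)/f ≈ 11 × 10 × 1.00000 ≈ 110.00 mg.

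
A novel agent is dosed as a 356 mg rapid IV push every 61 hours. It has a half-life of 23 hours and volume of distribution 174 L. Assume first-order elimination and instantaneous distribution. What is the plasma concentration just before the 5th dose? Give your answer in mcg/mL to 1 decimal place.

f = (1/2)^(τ/t½) = (1/2)^(61/23) ≈ 0.1591.
C₀ = D/Vd = 356/174 ≈ 2.046 mcg/mL.
Before the 5th dose, 4 doses have been given. Superposition: Cmin = C₀·(f + f² + … + f^4).
≈ 2.046 × (0.1591 + 0.0253 + 0.0040 + 0.0006) ≈ 2.046 × 0.1890 ≈ 0.387 mcg/mL.

0.4 mcg/mL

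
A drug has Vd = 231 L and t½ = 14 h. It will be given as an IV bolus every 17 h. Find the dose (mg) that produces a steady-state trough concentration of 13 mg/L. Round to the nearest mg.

τ/t½ = 17/14 ≈ 1.2143, so f = (1/2)^(17/14) ≈ 0.430986.
Cmin,ss = (D/Vd)·f/(1−f), so D = Cmin,ss·Vd·(1−f)/f.
D = 13 × 231 × (1−f)/f ≈ 13 × 231 × 1.32026 ≈ 3964.74 mg.

3965 mg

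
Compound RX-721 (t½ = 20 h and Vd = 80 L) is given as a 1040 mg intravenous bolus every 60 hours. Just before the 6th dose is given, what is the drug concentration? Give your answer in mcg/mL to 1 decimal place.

1.9 mcg/mL

f = (1/2)^(τ/t½) = (1/2)^(60/20) ≈ 0.1250.
C₀ = D/Vd = 1040/80 ≈ 13.000 mcg/mL.
Before the 6th dose, 5 doses have been given. Superposition: Cmin = C₀·(f + f² + … + f^5).
≈ 13.000 × (0.1250 + 0.0156 + 0.0020 + 0.0002 + 0.0000) ≈ 13.000 × 0.1428 ≈ 1.856 mcg/mL.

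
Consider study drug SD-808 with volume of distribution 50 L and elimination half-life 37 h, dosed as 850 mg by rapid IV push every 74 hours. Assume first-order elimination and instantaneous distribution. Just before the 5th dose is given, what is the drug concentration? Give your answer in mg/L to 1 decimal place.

f = (1/2)^(τ/t½) = (1/2)^(74/37) ≈ 0.2500.
C₀ = D/Vd = 850/50 ≈ 17.000 mg/L.
Before the 5th dose, 4 doses have been given. Superposition: Cmin = C₀·(f + f² + … + f^4).
≈ 17.000 × (0.2500 + 0.0625 + 0.0156 + 0.0039) ≈ 17.000 × 0.3320 ≈ 5.644 mg/L.

5.6 mg/L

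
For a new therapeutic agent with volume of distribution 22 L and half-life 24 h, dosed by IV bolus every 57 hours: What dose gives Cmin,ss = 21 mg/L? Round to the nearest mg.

1935 mg

τ/t½ = 57/24 ≈ 2.375, so f = (1/2)^(57/24) ≈ 0.192776.
Cmin,ss = (D/Vd)·f/(1−f), so D = Cmin,ss·Vd·(1−f)/f.
D = 21 × 22 × (1−f)/f ≈ 21 × 22 × 4.18737 ≈ 1934.56 mg.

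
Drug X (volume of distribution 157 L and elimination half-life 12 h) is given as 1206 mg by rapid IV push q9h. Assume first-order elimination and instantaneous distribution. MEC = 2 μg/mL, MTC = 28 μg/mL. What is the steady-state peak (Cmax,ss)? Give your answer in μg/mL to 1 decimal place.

k = ln2/t½ = ln2/12 ≈ 0.057762 h⁻¹; fraction remaining f = e^(−kτ) = e^(−0.057762×9) ≈ 0.5946.
At steady state, accumulation factor R = 1/(1 − e^(−kτ)) ≈ 2.4667.
Single-dose peak C₀ = D/Vd = 1206/157 ≈ 7.682 μg/mL.
Steady-state peak Cmax,ss = C₀·R ≈ 7.682 × 2.4667 ≈ 18.949 μg/mL.
Peak 18.9 μg/mL vs MTC 28 μg/mL: below toxic threshold.

18.9 μg/mL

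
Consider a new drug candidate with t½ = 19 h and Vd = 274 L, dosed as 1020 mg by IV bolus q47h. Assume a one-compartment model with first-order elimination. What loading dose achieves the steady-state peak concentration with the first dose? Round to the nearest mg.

f = (1/2)^(47/19) ≈ 0.180031; accumulation ratio R = 1/(1−f) ≈ 1.21956.
Loading dose to hit Cmax,ss on first dose: D_load = D_maint·R ≈ 1020 × 1.21956 ≈ 1243.95 mg.

1244 mg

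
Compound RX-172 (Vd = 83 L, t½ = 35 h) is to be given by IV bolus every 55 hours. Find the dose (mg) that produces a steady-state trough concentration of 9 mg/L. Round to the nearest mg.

τ/t½ = 55/35 ≈ 1.5714, so f = (1/2)^(55/35) ≈ 0.336475.
Cmin,ss = (D/Vd)·f/(1−f), so D = Cmin,ss·Vd·(1−f)/f.
D = 9 × 83 × (1−f)/f ≈ 9 × 83 × 1.97199 ≈ 1473.08 mg.

1473 mg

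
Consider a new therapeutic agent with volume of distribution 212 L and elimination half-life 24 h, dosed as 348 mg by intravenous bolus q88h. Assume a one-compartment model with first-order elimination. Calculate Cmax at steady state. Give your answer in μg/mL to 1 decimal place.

1.8 μg/mL

Over one 88-h interval, 88/24 ≈ 3.6667 half-lives elapse, leaving f ≈ 0.0787 of each dose.
At steady state, accumulation factor R = 1/(1 − e^(−kτ)) ≈ 1.0854.
Each bolus raises the concentration by D/Vd = 348/212 ≈ 1.642 μg/mL.
Steady-state peak Cmax,ss = C₀·R ≈ 1.642 × 1.0854 ≈ 1.782 μg/mL.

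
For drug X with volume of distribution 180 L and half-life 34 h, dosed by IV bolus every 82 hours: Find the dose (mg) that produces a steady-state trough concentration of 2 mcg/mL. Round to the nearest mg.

τ/t½ = 82/34 ≈ 2.4118, so f = (1/2)^(82/34) ≈ 0.187926.
Cmin,ss = (D/Vd)·f/(1−f), so D = Cmin,ss·Vd·(1−f)/f.
D = 2 × 180 × (1−f)/f ≈ 2 × 180 × 4.32124 ≈ 1555.65 mg.

1556 mg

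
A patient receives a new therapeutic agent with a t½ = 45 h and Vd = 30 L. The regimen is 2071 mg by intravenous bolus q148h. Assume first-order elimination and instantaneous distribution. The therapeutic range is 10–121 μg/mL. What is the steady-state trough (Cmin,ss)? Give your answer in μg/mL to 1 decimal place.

7.9 μg/mL

Over one 148-h interval, 148/45 ≈ 3.2889 half-lives elapse, leaving f ≈ 0.1023 of each dose.
Accumulation ratio R = 1/(1 − f) ≈ 1/0.8977 ≈ 1.1140.
Single-dose peak C₀ = D/Vd = 2071/30 ≈ 69.033 μg/mL.
Cmax,ss = C₀/(1 − f) ≈ 69.033/0.8977 ≈ 76.900 μg/mL.
One interval later, Cmin,ss = Cmax,ss·e^(−kτ) ≈ 76.900 × 0.1023 ≈ 7.867 μg/mL.
Trough 7.9 μg/mL vs MEC 10 μg/mL: subtherapeutic.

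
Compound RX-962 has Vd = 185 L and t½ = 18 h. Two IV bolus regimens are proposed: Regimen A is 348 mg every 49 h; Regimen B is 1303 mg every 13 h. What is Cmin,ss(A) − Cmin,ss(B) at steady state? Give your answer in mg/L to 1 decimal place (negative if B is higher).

-10.5 mg/L

Regimen A: f = (1/2)^(49/18) ≈ 0.1515; Cmin,ss = (348/185)·f/(1−f) ≈ 0.336 mg/L.
Regimen B: f = (1/2)^(13/18) ≈ 0.6062; Cmin,ss = (1303/185)·f/(1−f) ≈ 10.842 mg/L.
Difference ≈ 0.336 − 10.842 ≈ -10.506 mg/L.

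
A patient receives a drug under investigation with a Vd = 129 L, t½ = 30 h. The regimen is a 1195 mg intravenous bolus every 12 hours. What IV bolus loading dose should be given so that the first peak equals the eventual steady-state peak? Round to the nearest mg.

4935 mg

f = (1/2)^(12/30) ≈ 0.757858; accumulation ratio R = 1/(1−f) ≈ 4.12981.
Loading dose to hit Cmax,ss on first dose: D_load = D_maint·R ≈ 1195 × 4.12981 ≈ 4935.12 mg.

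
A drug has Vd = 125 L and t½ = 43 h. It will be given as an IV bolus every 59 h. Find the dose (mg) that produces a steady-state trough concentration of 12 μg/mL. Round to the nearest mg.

2383 mg

τ/t½ = 59/43 ≈ 1.3721, so f = (1/2)^(59/43) ≈ 0.386330.
Cmin,ss = (D/Vd)·f/(1−f), so D = Cmin,ss·Vd·(1−f)/f.
D = 12 × 125 × (1−f)/f ≈ 12 × 125 × 1.58846 ≈ 2382.69 mg.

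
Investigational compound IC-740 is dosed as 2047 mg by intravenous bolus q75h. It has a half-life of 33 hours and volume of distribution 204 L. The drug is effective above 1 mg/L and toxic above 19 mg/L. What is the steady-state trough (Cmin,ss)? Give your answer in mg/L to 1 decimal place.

k = ln2/t½ = ln2/33 ≈ 0.021004 h⁻¹; fraction remaining f = e^(−kτ) = e^(−0.021004×75) ≈ 0.2069.
Accumulation ratio R = 1/(1 − f) ≈ 1/0.7931 ≈ 1.2609.
Single-dose peak C₀ = D/Vd = 2047/204 ≈ 10.034 mg/L.
Cmax,ss = C₀/(1 − f) ≈ 10.034/0.7931 ≈ 12.652 mg/L.
Steady-state trough Cmin,ss = Cmax,ss·f ≈ 12.652 × 0.2069 ≈ 2.618 mg/L.
Trough 2.6 mg/L vs MEC 1 mg/L: adequate.

2.6 mg/L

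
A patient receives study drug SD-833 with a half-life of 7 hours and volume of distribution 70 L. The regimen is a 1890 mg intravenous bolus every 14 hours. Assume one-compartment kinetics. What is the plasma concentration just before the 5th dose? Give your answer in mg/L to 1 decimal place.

f = (1/2)^(τ/t½) = (1/2)^(14/7) ≈ 0.2500.
C₀ = D/Vd = 1890/70 ≈ 27.000 mg/L.
Before the 5th dose, 4 doses have been given. Superposition: Cmin = C₀·(f + f² + … + f^4).
≈ 27.000 × (0.2500 + 0.0625 + 0.0156 + 0.0039) ≈ 27.000 × 0.3320 ≈ 8.964 mg/L.

9.0 mg/L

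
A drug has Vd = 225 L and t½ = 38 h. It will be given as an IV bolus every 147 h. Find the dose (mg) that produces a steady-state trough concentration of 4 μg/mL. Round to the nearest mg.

12245 mg

τ/t½ = 147/38 ≈ 3.8684, so f = (1/2)^(147/38) ≈ 0.068468.
Cmin,ss = (D/Vd)·f/(1−f), so D = Cmin,ss·Vd·(1−f)/f.
D = 4 × 225 × (1−f)/f ≈ 4 × 225 × 13.60536 ≈ 12244.82 mg.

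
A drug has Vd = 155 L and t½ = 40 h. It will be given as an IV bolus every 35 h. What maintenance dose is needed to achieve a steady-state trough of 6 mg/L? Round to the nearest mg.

776 mg

τ/t½ = 35/40 ≈ 0.875, so f = (1/2)^(35/40) ≈ 0.545254.
Cmin,ss = (D/Vd)·f/(1−f), so D = Cmin,ss·Vd·(1−f)/f.
D = 6 × 155 × (1−f)/f ≈ 6 × 155 × 0.83401 ≈ 775.63 mg.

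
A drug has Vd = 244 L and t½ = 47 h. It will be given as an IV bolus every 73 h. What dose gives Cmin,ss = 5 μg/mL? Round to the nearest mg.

2360 mg

τ/t½ = 73/47 ≈ 1.5532, so f = (1/2)^(73/47) ≈ 0.340755.
Cmin,ss = (D/Vd)·f/(1−f), so D = Cmin,ss·Vd·(1−f)/f.
D = 5 × 244 × (1−f)/f ≈ 5 × 244 × 1.93466 ≈ 2360.29 mg.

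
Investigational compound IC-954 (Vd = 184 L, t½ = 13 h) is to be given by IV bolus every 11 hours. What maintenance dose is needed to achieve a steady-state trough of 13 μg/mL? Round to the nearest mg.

1908 mg

τ/t½ = 11/13 ≈ 0.84615, so f = (1/2)^(11/13) ≈ 0.556266.
Cmin,ss = (D/Vd)·f/(1−f), so D = Cmin,ss·Vd·(1−f)/f.
D = 13 × 184 × (1−f)/f ≈ 13 × 184 × 0.79770 ≈ 1908.10 mg.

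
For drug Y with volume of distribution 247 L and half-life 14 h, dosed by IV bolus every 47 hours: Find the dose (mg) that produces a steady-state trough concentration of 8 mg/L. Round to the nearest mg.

τ/t½ = 47/14 ≈ 3.3571, so f = (1/2)^(47/14) ≈ 0.097589.
Cmin,ss = (D/Vd)·f/(1−f), so D = Cmin,ss·Vd·(1−f)/f.
D = 8 × 247 × (1−f)/f ≈ 8 × 247 × 9.24706 ≈ 18272.19 mg.

18272 mg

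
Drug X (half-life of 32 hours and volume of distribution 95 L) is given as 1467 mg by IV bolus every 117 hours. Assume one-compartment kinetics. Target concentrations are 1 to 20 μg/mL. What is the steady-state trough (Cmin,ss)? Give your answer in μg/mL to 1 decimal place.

k = ln2/t½ = ln2/32 ≈ 0.021661 h⁻¹; fraction remaining f = e^(−kτ) = e^(−0.021661×117) ≈ 0.0793.
Each bolus raises the concentration by D/Vd = 1467/95 ≈ 15.442 μg/mL.
Steady-state trough Cmin,ss = C₀·f/(1−f) ≈ 15.442 × 0.0793/0.9207 ≈ 1.330 μg/mL.
Trough 1.3 μg/mL vs MEC 1 μg/mL: adequate.

1.3 μg/mL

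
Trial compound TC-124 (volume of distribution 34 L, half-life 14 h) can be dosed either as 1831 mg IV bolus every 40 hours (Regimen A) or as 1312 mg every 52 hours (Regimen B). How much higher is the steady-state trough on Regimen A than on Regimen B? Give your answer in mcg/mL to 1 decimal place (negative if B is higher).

Regimen A: f = (1/2)^(40/14) ≈ 0.1380; Cmin,ss = (1831/34)·f/(1−f) ≈ 8.621 mcg/mL.
Regimen B: f = (1/2)^(52/14) ≈ 0.0762; Cmin,ss = (1312/34)·f/(1−f) ≈ 3.183 mcg/mL.
Difference ≈ 8.621 − 3.183 ≈ 5.438 mcg/mL.

5.4 mcg/mL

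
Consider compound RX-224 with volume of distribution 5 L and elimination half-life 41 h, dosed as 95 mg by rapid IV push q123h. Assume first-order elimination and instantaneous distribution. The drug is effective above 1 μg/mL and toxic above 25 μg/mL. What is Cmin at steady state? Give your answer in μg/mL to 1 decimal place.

τ = 123 h = 3 half-lives, so f = (1/2)^3 = 0.125.
At steady state, R = 1/(1 − 0.125) = 8/7.
Single-dose peak C₀ = D/Vd = 95/5 = 19 μg/mL.
Steady-state peak Cmax,ss = C₀·R = 19 × 8/7 ≈ 21.714 μg/mL.
Steady-state trough Cmin,ss = Cmax,ss·f ≈ 21.714 × 0.125 ≈ 2.714 μg/mL.
Trough 2.7 μg/mL vs MEC 1 μg/mL: adequate.

2.7 μg/mL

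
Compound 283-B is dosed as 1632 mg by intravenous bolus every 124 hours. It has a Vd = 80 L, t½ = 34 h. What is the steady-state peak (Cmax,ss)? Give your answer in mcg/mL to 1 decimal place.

τ/t½ = 124/34 ≈ 3.6471, so fraction remaining f = (1/2)^(124/34) ≈ 0.0798.
At steady state, accumulation factor R = 1/(1 − e^(−kτ)) ≈ 1.0867.
Each bolus raises the concentration by D/Vd = 1632/80 ≈ 20.400 mcg/mL.
Cmax,ss = C₀/(1 − f) ≈ 20.400/0.9202 ≈ 22.169 mcg/mL.

22.2 mcg/mL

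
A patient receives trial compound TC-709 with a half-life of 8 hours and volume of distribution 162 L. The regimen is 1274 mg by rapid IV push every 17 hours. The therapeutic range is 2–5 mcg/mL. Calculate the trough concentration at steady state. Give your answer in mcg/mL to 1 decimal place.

2.3 mcg/mL

τ/t½ = 17/8 ≈ 2.125, so fraction remaining f = (1/2)^(17/8) ≈ 0.2293.
Single-dose peak C₀ = D/Vd = 1274/162 ≈ 7.864 mcg/mL.
Steady-state trough Cmin,ss = C₀·f/(1−f) ≈ 7.864 × 0.2293/0.7707 ≈ 2.340 mcg/mL.
Trough 2.3 mcg/mL vs MEC 2 mcg/mL: adequate.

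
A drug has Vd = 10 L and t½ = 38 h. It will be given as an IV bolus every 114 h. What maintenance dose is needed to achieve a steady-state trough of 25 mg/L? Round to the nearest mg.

1750 mg

τ/t½ = 114/38 ≈ 3, so f = (1/2)^(114/38) ≈ 0.125000.
Cmin,ss = (D/Vd)·f/(1−f), so D = Cmin,ss·Vd·(1−f)/f.
D = 25 × 10 × (1−f)/f ≈ 25 × 10 × 7.00000 ≈ 1750.00 mg.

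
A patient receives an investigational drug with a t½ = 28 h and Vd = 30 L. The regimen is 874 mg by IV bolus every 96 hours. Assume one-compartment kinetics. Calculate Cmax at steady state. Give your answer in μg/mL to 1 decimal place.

τ/t½ = 96/28 ≈ 3.4286, so fraction remaining f = (1/2)^(96/28) ≈ 0.0929.
Accumulation ratio R = 1/(1 − f) ≈ 1/0.9071 ≈ 1.1024.
Single-dose peak C₀ = D/Vd = 874/30 ≈ 29.133 μg/mL.
Steady-state peak Cmax,ss = C₀·R ≈ 29.133 × 1.1024 ≈ 32.116 μg/mL.

32.1 μg/mL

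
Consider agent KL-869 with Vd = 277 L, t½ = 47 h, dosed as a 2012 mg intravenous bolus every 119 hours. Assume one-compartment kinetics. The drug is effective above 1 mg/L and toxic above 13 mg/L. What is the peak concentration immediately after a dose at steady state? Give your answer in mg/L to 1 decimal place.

k = ln2/t½ = ln2/47 ≈ 0.014748 h⁻¹; fraction remaining f = e^(−kτ) = e^(−0.014748×119) ≈ 0.1729.
Accumulation ratio R = 1/(1 − f) ≈ 1/0.8271 ≈ 1.2090.
Single-dose peak C₀ = D/Vd = 2012/277 ≈ 7.264 mg/L.
Steady-state peak Cmax,ss = C₀·R ≈ 7.264 × 1.2090 ≈ 8.782 mg/L.
Peak 8.8 mg/L vs MTC 13 mg/L: below toxic threshold.

8.8 mg/L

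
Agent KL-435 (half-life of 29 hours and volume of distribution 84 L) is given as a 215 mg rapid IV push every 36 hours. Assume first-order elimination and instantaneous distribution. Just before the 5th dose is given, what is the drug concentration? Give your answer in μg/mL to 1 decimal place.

f = (1/2)^(τ/t½) = (1/2)^(36/29) ≈ 0.4230.
C₀ = D/Vd = 215/84 ≈ 2.560 μg/mL.
Before the 5th dose, 4 doses have been given. Superposition: Cmin = C₀·(f + f² + … + f^4).
≈ 2.560 × (0.4230 + 0.1789 + 0.0757 + 0.0320) ≈ 2.560 × 0.7096 ≈ 1.817 μg/mL.

1.8 μg/mL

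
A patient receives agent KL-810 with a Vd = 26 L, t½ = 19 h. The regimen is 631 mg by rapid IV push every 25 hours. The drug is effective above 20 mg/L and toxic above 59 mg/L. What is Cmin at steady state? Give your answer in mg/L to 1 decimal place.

Over one 25-h interval, 25/19 ≈ 1.3158 half-lives elapse, leaving f ≈ 0.4017 of each dose.
Each bolus raises the concentration by D/Vd = 631/26 ≈ 24.269 mg/L.
Steady-state trough Cmin,ss = C₀·f/(1−f) ≈ 24.269 × 0.4017/0.5983 ≈ 16.294 mg/L.
Trough 16.3 mg/L vs MEC 20 mg/L: subtherapeutic.

16.3 mg/L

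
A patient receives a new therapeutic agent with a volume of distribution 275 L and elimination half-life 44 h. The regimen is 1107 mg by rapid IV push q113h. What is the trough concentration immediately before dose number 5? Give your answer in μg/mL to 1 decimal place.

0.8 μg/mL

f = (1/2)^(τ/t½) = (1/2)^(113/44) ≈ 0.1686.
C₀ = D/Vd = 1107/275 ≈ 4.025 μg/mL.
Before the 5th dose, 4 doses have been given. Superposition: Cmin = C₀·(f + f² + … + f^4).
≈ 4.025 × (0.1686 + 0.0284 + 0.0048 + 0.0008) ≈ 4.025 × 0.2026 ≈ 0.815 μg/mL.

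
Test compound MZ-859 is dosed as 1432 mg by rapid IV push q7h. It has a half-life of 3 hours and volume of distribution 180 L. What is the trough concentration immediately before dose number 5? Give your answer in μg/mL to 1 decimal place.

2.0 μg/mL

f = (1/2)^(τ/t½) = (1/2)^(7/3) ≈ 0.1984.
C₀ = D/Vd = 1432/180 ≈ 7.956 μg/mL.
Before the 5th dose, 4 doses have been given. Superposition: Cmin = C₀·(f + f² + … + f^4).
≈ 7.956 × (0.1984 + 0.0394 + 0.0078 + 0.0015) ≈ 7.956 × 0.2471 ≈ 1.966 μg/mL.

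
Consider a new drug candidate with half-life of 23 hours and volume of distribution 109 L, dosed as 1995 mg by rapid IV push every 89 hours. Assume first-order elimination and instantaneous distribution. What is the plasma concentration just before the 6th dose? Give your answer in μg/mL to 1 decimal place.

1.3 μg/mL

f = (1/2)^(τ/t½) = (1/2)^(89/23) ≈ 0.0684.
C₀ = D/Vd = 1995/109 ≈ 18.303 μg/mL.
Before the 6th dose, 5 doses have been given. Superposition: Cmin = C₀·(f + f² + … + f^5).
≈ 18.303 × (0.0684 + 0.0047 + 0.0003 + 0.0000 + 0.0000) ≈ 18.303 × 0.0734 ≈ 1.343 μg/mL.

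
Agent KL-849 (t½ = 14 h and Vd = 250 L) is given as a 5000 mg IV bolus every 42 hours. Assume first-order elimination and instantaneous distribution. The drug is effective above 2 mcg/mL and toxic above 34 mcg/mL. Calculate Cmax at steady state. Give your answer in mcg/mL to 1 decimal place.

22.9 mcg/mL

τ = 42 h = 3 half-lives, so f = (1/2)^3 = 0.125.
Accumulation ratio R = 1/(1 − f) = 1/0.875 = 8/7.
Single-dose peak C₀ = D/Vd = 5000/250 = 20 mcg/mL.
Steady-state peak Cmax,ss = C₀·R = 20 × 8/7 ≈ 22.857 mcg/mL.
Peak 22.9 mcg/mL vs MTC 34 mcg/mL: below toxic threshold.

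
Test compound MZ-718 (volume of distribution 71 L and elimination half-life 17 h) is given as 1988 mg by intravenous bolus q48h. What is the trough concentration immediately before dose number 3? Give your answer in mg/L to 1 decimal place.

4.5 mg/L

f = (1/2)^(τ/t½) = (1/2)^(48/17) ≈ 0.1413.
C₀ = D/Vd = 1988/71 ≈ 28.000 mg/L.
Before the 3rd dose, 2 doses have been given. Superposition: Cmin = C₀·(f + f²).
≈ 28.000 × (0.1413 + 0.0200) ≈ 28.000 × 0.1613 ≈ 4.516 mg/L.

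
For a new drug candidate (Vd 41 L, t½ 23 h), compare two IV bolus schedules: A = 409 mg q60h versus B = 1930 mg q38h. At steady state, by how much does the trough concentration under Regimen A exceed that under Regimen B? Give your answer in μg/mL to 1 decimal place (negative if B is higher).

Regimen A: f = (1/2)^(60/23) ≈ 0.1639; Cmin,ss = (409/41)·f/(1−f) ≈ 1.956 μg/mL.
Regimen B: f = (1/2)^(38/23) ≈ 0.3182; Cmin,ss = (1930/41)·f/(1−f) ≈ 21.969 μg/mL.
Difference ≈ 1.956 − 21.969 ≈ -20.013 μg/mL.

-20.0 μg/mL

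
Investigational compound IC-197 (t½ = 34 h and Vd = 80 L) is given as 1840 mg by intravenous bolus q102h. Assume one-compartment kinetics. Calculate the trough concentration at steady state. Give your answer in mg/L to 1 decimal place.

3.3 mg/L

τ = 102 h = 3 half-lives, so f = (1/2)^3 = 0.125.
Accumulation ratio R = 1/(1 − f) = 1/0.875 = 8/7.
Single-dose peak C₀ = D/Vd = 1840/80 = 23 mg/L.
Steady-state peak Cmax,ss = C₀·R = 23 × 8/7 ≈ 26.286 mg/L.
Steady-state trough Cmin,ss = Cmax,ss·f ≈ 26.286 × 0.125 ≈ 3.286 mg/L.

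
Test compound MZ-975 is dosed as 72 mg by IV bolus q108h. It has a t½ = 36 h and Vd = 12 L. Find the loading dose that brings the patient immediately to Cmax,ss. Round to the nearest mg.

f = (1/2)^(108/36) ≈ 0.125000; accumulation ratio R = 1/(1−f) ≈ 1.14286.
Loading dose to hit Cmax,ss on first dose: D_load = D_maint·R ≈ 72 × 1.14286 ≈ 82.29 mg.

82 mg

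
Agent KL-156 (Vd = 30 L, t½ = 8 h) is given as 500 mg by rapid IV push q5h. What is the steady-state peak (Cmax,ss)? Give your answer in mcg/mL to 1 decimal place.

τ/t½ = 5/8 ≈ 0.625, so fraction remaining f = (1/2)^(5/8) ≈ 0.6484.
At steady state, accumulation factor R = 1/(1 − e^(−kτ)) ≈ 2.8441.
Each bolus raises the concentration by D/Vd = 500/30 ≈ 16.667 mcg/mL.
Cmax,ss = C₀/(1 − f) ≈ 16.667/0.3516 ≈ 47.403 mcg/mL.

47.4 mcg/mL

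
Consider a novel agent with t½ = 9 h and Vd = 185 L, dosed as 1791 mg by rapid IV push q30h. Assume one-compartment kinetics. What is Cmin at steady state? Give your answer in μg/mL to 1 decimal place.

1.1 μg/mL

Over one 30-h interval, 30/9 ≈ 3.3333 half-lives elapse, leaving f ≈ 0.0992 of each dose.
At steady state, accumulation factor R = 1/(1 − e^(−kτ)) ≈ 1.1101.
Single-dose peak C₀ = D/Vd = 1791/185 ≈ 9.681 μg/mL.
Steady-state peak Cmax,ss = C₀·R ≈ 9.681 × 1.1101 ≈ 10.747 μg/mL.
One interval later, Cmin,ss = Cmax,ss·e^(−kτ) ≈ 10.747 × 0.0992 ≈ 1.066 μg/mL.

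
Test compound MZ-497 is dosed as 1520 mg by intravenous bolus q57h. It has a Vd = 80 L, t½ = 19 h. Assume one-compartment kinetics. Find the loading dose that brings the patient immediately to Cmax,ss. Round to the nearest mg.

f = (1/2)^(57/19) ≈ 0.125000; accumulation ratio R = 1/(1−f) ≈ 1.14286.
Loading dose to hit Cmax,ss on first dose: D_load = D_maint·R ≈ 1520 × 1.14286 ≈ 1737.15 mg.

1737 mg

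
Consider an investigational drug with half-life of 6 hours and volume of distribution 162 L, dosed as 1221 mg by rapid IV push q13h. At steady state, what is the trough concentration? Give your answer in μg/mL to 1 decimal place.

2.2 μg/mL

k = ln2/t½ = ln2/6 ≈ 0.115525 h⁻¹; fraction remaining f = e^(−kτ) = e^(−0.115525×13) ≈ 0.2227.
Accumulation ratio R = 1/(1 − f) ≈ 1/0.7773 ≈ 1.2865.
Each bolus raises the concentration by D/Vd = 1221/162 ≈ 7.537 μg/mL.
Cmax,ss = C₀/(1 − f) ≈ 7.537/0.7773 ≈ 9.696 μg/mL.
Steady-state trough Cmin,ss = Cmax,ss·f ≈ 9.696 × 0.2227 ≈ 2.159 μg/mL.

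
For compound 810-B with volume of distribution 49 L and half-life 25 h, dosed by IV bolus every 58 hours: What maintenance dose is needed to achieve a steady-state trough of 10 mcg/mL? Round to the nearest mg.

τ/t½ = 58/25 ≈ 2.32, so f = (1/2)^(58/25) ≈ 0.200267.
Cmin,ss = (D/Vd)·f/(1−f), so D = Cmin,ss·Vd·(1−f)/f.
D = 10 × 49 × (1−f)/f ≈ 10 × 49 × 3.99333 ≈ 1956.73 mg.

1957 mg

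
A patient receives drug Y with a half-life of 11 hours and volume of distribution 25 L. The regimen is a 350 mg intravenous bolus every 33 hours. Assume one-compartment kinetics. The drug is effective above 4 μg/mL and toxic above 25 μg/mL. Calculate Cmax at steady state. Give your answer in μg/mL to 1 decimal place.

The dosing interval is 3 half-lives, so f = 2^(−3) = 0.125.
At steady state, R = 1/(1 − 0.125) = 8/7.
Single-dose peak C₀ = D/Vd = 350/25 = 14 μg/mL.
Steady-state peak Cmax,ss = C₀·R = 14 × 8/7 ≈ 16.000 μg/mL.
Peak 16.0 μg/mL vs MTC 25 μg/mL: below toxic threshold.

16.0 μg/mL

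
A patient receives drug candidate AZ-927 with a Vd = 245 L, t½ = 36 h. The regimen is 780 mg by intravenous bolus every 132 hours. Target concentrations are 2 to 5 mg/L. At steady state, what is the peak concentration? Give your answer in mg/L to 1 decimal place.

k = ln2/t½ = ln2/36 ≈ 0.019254 h⁻¹; fraction remaining f = e^(−kτ) = e^(−0.019254×132) ≈ 0.0787.
At steady state, accumulation factor R = 1/(1 − e^(−kτ)) ≈ 1.0854.
Single-dose peak C₀ = D/Vd = 780/245 ≈ 3.184 mg/L.
Steady-state peak Cmax,ss = C₀·R ≈ 3.184 × 1.0854 ≈ 3.456 mg/L.
Peak 3.5 mg/L vs MTC 5 mg/L: below toxic threshold.

3.5 mg/L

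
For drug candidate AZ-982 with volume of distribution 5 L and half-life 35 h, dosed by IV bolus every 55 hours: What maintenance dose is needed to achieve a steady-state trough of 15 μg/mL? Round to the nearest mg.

τ/t½ = 55/35 ≈ 1.5714, so f = (1/2)^(55/35) ≈ 0.336475.
Cmin,ss = (D/Vd)·f/(1−f), so D = Cmin,ss·Vd·(1−f)/f.
D = 15 × 5 × (1−f)/f ≈ 15 × 5 × 1.97199 ≈ 147.90 mg.

148 mg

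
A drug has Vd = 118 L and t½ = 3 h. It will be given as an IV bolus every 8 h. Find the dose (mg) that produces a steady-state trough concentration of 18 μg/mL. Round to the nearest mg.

τ/t½ = 8/3 ≈ 2.6667, so f = (1/2)^(8/3) ≈ 0.157490.
Cmin,ss = (D/Vd)·f/(1−f), so D = Cmin,ss·Vd·(1−f)/f.
D = 18 × 118 × (1−f)/f ≈ 18 × 118 × 5.34961 ≈ 11362.57 mg.

11363 mg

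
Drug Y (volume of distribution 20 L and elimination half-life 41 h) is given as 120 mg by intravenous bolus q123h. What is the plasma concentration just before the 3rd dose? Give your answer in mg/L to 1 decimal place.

f = (1/2)^(τ/t½) = (1/2)^(123/41) ≈ 0.1250.
C₀ = D/Vd = 120/20 ≈ 6.000 mg/L.
Before the 3rd dose, 2 doses have been given. Superposition: Cmin = C₀·(f + f²).
≈ 6.000 × (0.1250 + 0.0156) ≈ 6.000 × 0.1406 ≈ 0.844 mg/L.

0.8 mg/L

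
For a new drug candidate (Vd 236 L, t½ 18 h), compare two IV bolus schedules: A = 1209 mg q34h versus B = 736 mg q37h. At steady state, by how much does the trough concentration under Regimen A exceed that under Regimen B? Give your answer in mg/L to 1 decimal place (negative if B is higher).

0.9 mg/L

Regimen A: f = (1/2)^(34/18) ≈ 0.2700; Cmin,ss = (1209/236)·f/(1−f) ≈ 1.895 mg/L.
Regimen B: f = (1/2)^(37/18) ≈ 0.2406; Cmin,ss = (736/236)·f/(1−f) ≈ 0.988 mg/L.
Difference ≈ 1.895 − 0.988 ≈ 0.907 mg/L.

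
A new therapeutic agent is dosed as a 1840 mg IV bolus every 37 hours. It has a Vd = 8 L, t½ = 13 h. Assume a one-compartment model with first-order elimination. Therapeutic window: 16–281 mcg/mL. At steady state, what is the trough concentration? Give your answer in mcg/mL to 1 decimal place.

τ/t½ = 37/13 ≈ 2.8462, so fraction remaining f = (1/2)^(37/13) ≈ 0.1391.
At steady state, accumulation factor R = 1/(1 − e^(−kτ)) ≈ 1.1616.
Single-dose peak C₀ = D/Vd = 1840/8 ≈ 230.000 mcg/mL.
Cmax,ss = C₀/(1 − f) ≈ 230.000/0.8609 ≈ 267.162 mcg/mL.
One interval later, Cmin,ss = Cmax,ss·e^(−kτ) ≈ 267.162 × 0.1391 ≈ 37.162 mcg/mL.
Trough 37.2 mcg/mL vs MEC 16 mcg/mL: adequate.

37.2 mcg/mL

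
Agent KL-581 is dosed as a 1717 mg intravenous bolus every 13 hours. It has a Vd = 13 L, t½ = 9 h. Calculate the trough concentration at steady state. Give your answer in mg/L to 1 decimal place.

76.7 mg/L

Over one 13-h interval, 13/9 ≈ 1.4444 half-lives elapse, leaving f ≈ 0.3674 of each dose.
Single-dose peak C₀ = D/Vd = 1717/13 ≈ 132.077 mg/L.
Steady-state trough Cmin,ss = C₀·f/(1−f) ≈ 132.077 × 0.3674/0.6326 ≈ 76.707 mg/L.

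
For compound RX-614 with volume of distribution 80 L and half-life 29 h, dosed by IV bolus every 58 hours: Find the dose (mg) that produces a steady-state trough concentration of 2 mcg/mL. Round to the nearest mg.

480 mg

τ/t½ = 58/29 ≈ 2, so f = (1/2)^(58/29) ≈ 0.250000.
Cmin,ss = (D/Vd)·f/(1−f), so D = Cmin,ss·Vd·(1−f)/f.
D = 2 × 80 × (1−f)/f ≈ 2 × 80 × 3.00000 ≈ 480.00 mg.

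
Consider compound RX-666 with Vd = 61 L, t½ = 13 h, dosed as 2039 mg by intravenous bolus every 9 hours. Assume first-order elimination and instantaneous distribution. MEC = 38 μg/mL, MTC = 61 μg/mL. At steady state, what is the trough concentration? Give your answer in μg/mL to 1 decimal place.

τ/t½ = 9/13 ≈ 0.69231, so fraction remaining f = (1/2)^(9/13) ≈ 0.6189.
At steady state, accumulation factor R = 1/(1 − e^(−kτ)) ≈ 2.6240.
Each bolus raises the concentration by D/Vd = 2039/61 ≈ 33.426 μg/mL.
Cmax,ss = C₀/(1 − f) ≈ 33.426/0.3811 ≈ 87.709 μg/mL.
Steady-state trough Cmin,ss = Cmax,ss·f ≈ 87.709 × 0.6189 ≈ 54.283 μg/mL.
Trough 54.3 μg/mL vs MEC 38 μg/mL: adequate.

54.3 μg/mL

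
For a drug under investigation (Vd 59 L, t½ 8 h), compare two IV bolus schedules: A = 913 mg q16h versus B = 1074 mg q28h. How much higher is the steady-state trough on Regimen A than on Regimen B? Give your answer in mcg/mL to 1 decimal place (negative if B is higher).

3.4 mcg/mL

Regimen A: f = (1/2)^(16/8) ≈ 0.2500; Cmin,ss = (913/59)·f/(1−f) ≈ 5.158 mcg/mL.
Regimen B: f = (1/2)^(28/8) ≈ 0.0884; Cmin,ss = (1074/59)·f/(1−f) ≈ 1.765 mcg/mL.
Difference ≈ 5.158 − 1.765 ≈ 3.393 mcg/mL.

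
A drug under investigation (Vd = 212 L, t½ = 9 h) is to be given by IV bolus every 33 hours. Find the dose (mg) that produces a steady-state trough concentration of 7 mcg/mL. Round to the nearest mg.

17362 mg

τ/t½ = 33/9 ≈ 3.6667, so f = (1/2)^(33/9) ≈ 0.078745.
Cmin,ss = (D/Vd)·f/(1−f), so D = Cmin,ss·Vd·(1−f)/f.
D = 7 × 212 × (1−f)/f ≈ 7 × 212 × 11.69922 ≈ 17361.64 mg.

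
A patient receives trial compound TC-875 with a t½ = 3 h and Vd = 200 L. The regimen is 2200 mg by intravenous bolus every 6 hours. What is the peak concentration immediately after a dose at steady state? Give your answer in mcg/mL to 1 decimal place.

τ = 6 h = 2 half-lives, so f = (1/2)^2 = 0.25.
Accumulation ratio R = 1/(1 − f) = 1/0.75 = 4/3.
Single-dose peak C₀ = D/Vd = 2200/200 = 11 mcg/mL.
Steady-state peak Cmax,ss = C₀·R = 11 × 4/3 ≈ 14.667 mcg/mL.

14.7 mcg/mL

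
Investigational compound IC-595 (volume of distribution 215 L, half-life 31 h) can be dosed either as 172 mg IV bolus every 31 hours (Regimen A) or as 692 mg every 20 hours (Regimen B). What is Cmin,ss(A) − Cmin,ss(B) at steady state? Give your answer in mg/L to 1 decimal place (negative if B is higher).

-4.9 mg/L

Regimen A: f = (1/2)^(31/31) ≈ 0.5000; Cmin,ss = (172/215)·f/(1−f) ≈ 0.800 mg/L.
Regimen B: f = (1/2)^(20/31) ≈ 0.6394; Cmin,ss = (692/215)·f/(1−f) ≈ 5.707 mg/L.
Difference ≈ 0.800 − 5.707 ≈ -4.907 mg/L.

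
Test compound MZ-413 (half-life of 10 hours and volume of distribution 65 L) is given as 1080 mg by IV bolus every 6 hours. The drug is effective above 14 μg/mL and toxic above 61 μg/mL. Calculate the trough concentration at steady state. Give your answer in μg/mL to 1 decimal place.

32.2 μg/mL

k = ln2/t½ = ln2/10 ≈ 0.069315 h⁻¹; fraction remaining f = e^(−kτ) = e^(−0.069315×6) ≈ 0.6598.
Accumulation ratio R = 1/(1 − f) ≈ 1/0.3402 ≈ 2.9394.
Single-dose peak C₀ = D/Vd = 1080/65 ≈ 16.615 μg/mL.
Steady-state peak Cmax,ss = C₀·R ≈ 16.615 × 2.9394 ≈ 48.838 μg/mL.
One interval later, Cmin,ss = Cmax,ss·e^(−kτ) ≈ 48.838 × 0.6598 ≈ 32.223 μg/mL.
Trough 32.2 μg/mL vs MEC 14 μg/mL: adequate.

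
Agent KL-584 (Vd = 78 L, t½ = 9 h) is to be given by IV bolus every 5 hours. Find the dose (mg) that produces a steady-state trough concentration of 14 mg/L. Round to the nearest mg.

τ/t½ = 5/9 ≈ 0.55556, so f = (1/2)^(5/9) ≈ 0.680395.
Cmin,ss = (D/Vd)·f/(1−f), so D = Cmin,ss·Vd·(1−f)/f.
D = 14 × 78 × (1−f)/f ≈ 14 × 78 × 0.46973 ≈ 512.95 mg.

513 mg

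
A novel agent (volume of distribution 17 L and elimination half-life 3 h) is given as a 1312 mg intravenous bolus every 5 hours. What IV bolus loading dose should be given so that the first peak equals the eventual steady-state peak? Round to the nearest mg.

1915 mg

f = (1/2)^(5/3) ≈ 0.314980; accumulation ratio R = 1/(1−f) ≈ 1.45981.
Loading dose to hit Cmax,ss on first dose: D_load = D_maint·R ≈ 1312 × 1.45981 ≈ 1915.27 mg.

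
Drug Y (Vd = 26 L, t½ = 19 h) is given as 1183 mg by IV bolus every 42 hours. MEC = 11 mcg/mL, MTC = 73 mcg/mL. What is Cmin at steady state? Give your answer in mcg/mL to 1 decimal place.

12.5 mcg/mL

Over one 42-h interval, 42/19 ≈ 2.2105 half-lives elapse, leaving f ≈ 0.2161 of each dose.
At steady state, accumulation factor R = 1/(1 − e^(−kτ)) ≈ 1.2757.
Each bolus raises the concentration by D/Vd = 1183/26 ≈ 45.500 mcg/mL.
Cmax,ss = C₀/(1 − f) ≈ 45.500/0.7839 ≈ 58.043 mcg/mL.
One interval later, Cmin,ss = Cmax,ss·e^(−kτ) ≈ 58.043 × 0.2161 ≈ 12.543 mcg/mL.
Trough 12.5 mcg/mL vs MEC 11 mcg/mL: adequate.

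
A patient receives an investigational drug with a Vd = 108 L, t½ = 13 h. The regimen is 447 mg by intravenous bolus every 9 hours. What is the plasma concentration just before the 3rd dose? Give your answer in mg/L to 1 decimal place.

f = (1/2)^(τ/t½) = (1/2)^(9/13) ≈ 0.6189.
C₀ = D/Vd = 447/108 ≈ 4.139 mg/L.
Before the 3rd dose, 2 doses have been given. Superposition: Cmin = C₀·(f + f²).
≈ 4.139 × (0.6189 + 0.3830) ≈ 4.139 × 1.0019 ≈ 4.147 mg/L.

4.1 mg/L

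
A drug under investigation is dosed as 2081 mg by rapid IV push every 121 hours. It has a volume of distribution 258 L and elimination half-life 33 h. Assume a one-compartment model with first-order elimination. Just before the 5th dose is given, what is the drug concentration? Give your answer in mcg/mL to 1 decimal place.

f = (1/2)^(τ/t½) = (1/2)^(121/33) ≈ 0.0787.
C₀ = D/Vd = 2081/258 ≈ 8.066 mcg/mL.
Before the 5th dose, 4 doses have been given. Superposition: Cmin = C₀·(f + f² + … + f^4).
≈ 8.066 × (0.0787 + 0.0062 + 0.0005 + 0.0000) ≈ 8.066 × 0.0854 ≈ 0.689 mcg/mL.

0.7 mcg/mL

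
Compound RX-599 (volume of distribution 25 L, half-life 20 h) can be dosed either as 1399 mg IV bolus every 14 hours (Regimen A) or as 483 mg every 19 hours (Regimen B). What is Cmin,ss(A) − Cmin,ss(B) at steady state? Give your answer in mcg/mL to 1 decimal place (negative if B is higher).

Regimen A: f = (1/2)^(14/20) ≈ 0.6156; Cmin,ss = (1399/25)·f/(1−f) ≈ 89.618 mcg/mL.
Regimen B: f = (1/2)^(19/20) ≈ 0.5176; Cmin,ss = (483/25)·f/(1−f) ≈ 20.730 mcg/mL.
Difference ≈ 89.618 − 20.730 ≈ 68.888 mcg/mL.

68.9 mcg/mL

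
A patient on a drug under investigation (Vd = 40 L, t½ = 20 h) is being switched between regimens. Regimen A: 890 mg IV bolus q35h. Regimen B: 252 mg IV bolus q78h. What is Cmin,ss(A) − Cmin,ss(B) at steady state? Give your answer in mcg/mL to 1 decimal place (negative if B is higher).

Regimen A: f = (1/2)^(35/20) ≈ 0.2973; Cmin,ss = (890/40)·f/(1−f) ≈ 9.414 mcg/mL.
Regimen B: f = (1/2)^(78/20) ≈ 0.0670; Cmin,ss = (252/40)·f/(1−f) ≈ 0.452 mcg/mL.
Difference ≈ 9.414 − 0.452 ≈ 8.962 mcg/mL.

9.0 mcg/mL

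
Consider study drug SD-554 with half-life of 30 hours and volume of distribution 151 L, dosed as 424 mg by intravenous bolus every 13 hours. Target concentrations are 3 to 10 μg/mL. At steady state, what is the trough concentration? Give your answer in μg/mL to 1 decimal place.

k = ln2/t½ = ln2/30 ≈ 0.023105 h⁻¹; fraction remaining f = e^(−kτ) = e^(−0.023105×13) ≈ 0.7405.
Accumulation ratio R = 1/(1 − f) ≈ 1/0.2595 ≈ 3.8536.
Single-dose peak C₀ = D/Vd = 424/151 ≈ 2.808 μg/mL.
Cmax,ss = C₀/(1 − f) ≈ 2.808/0.2595 ≈ 10.821 μg/mL.
One interval later, Cmin,ss = Cmax,ss·e^(−kτ) ≈ 10.821 × 0.7405 ≈ 8.013 μg/mL.
Trough 8.0 μg/mL vs MEC 3 μg/mL: adequate.

8.0 μg/mL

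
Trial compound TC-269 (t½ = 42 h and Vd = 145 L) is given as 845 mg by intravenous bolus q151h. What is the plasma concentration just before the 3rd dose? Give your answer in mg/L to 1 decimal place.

0.5 mg/L

f = (1/2)^(τ/t½) = (1/2)^(151/42) ≈ 0.0827.
C₀ = D/Vd = 845/145 ≈ 5.828 mg/L.
Before the 3rd dose, 2 doses have been given. Superposition: Cmin = C₀·(f + f²).
≈ 5.828 × (0.0827 + 0.0068) ≈ 5.828 × 0.0895 ≈ 0.522 mg/L.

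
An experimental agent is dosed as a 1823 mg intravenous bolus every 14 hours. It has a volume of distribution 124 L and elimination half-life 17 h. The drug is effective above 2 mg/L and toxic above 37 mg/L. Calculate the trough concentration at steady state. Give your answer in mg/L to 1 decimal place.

τ/t½ = 14/17 ≈ 0.82353, so fraction remaining f = (1/2)^(14/17) ≈ 0.5651.
Single-dose peak C₀ = D/Vd = 1823/124 ≈ 14.702 mg/L.
Steady-state trough Cmin,ss = C₀·f/(1−f) ≈ 14.702 × 0.5651/0.4349 ≈ 19.103 mg/L.
Trough 19.1 mg/L vs MEC 2 mg/L: adequate.

19.1 mg/L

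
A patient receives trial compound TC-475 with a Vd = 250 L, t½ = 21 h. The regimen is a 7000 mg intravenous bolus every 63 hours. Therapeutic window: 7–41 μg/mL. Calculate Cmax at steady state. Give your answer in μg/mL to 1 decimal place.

The dosing interval is 3 half-lives, so f = 2^(−3) = 0.125.
At steady state, R = 1/(1 − 0.125) = 8/7.
Single-dose peak C₀ = D/Vd = 7000/250 = 28 μg/mL.
Steady-state peak Cmax,ss = C₀·R = 28 × 8/7 ≈ 32.000 μg/mL.
Peak 32.0 μg/mL vs MTC 41 μg/mL: below toxic threshold.

32.0 μg/mL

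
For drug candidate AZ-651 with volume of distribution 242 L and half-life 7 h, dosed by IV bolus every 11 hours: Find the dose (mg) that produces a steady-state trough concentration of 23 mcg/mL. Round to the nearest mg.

τ/t½ = 11/7 ≈ 1.5714, so f = (1/2)^(11/7) ≈ 0.336475.
Cmin,ss = (D/Vd)·f/(1−f), so D = Cmin,ss·Vd·(1−f)/f.
D = 23 × 242 × (1−f)/f ≈ 23 × 242 × 1.97199 ≈ 10976.10 mg.

10976 mg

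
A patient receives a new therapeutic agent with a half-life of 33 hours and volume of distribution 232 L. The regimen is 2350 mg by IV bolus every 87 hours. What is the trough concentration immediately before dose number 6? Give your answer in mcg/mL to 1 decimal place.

f = (1/2)^(τ/t½) = (1/2)^(87/33) ≈ 0.1608.
C₀ = D/Vd = 2350/232 ≈ 10.129 mcg/mL.
Before the 6th dose, 5 doses have been given. Superposition: Cmin = C₀·(f + f² + … + f^5).
≈ 10.129 × (0.1608 + 0.0259 + 0.0042 + 0.0007 + 0.0001) ≈ 10.129 × 0.1917 ≈ 1.942 mcg/mL.

1.9 mcg/mL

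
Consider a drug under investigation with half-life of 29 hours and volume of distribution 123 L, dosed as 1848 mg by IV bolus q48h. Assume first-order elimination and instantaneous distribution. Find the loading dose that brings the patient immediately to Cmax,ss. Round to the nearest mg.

f = (1/2)^(48/29) ≈ 0.317500; accumulation ratio R = 1/(1−f) ≈ 1.46520.
Loading dose to hit Cmax,ss on first dose: D_load = D_maint·R ≈ 1848 × 1.46520 ≈ 2707.69 mg.

2708 mg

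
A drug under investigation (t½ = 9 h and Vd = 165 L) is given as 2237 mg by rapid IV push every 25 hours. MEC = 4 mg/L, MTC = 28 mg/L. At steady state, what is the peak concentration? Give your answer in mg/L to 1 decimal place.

Over one 25-h interval, 25/9 ≈ 2.7778 half-lives elapse, leaving f ≈ 0.1458 of each dose.
At steady state, accumulation factor R = 1/(1 − e^(−kτ)) ≈ 1.1707.
Each bolus raises the concentration by D/Vd = 2237/165 ≈ 13.558 mg/L.
Cmax,ss = C₀/(1 − f) ≈ 13.558/0.8542 ≈ 15.872 mg/L.
Peak 15.9 mg/L vs MTC 28 mg/L: below toxic threshold.

15.9 mg/L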